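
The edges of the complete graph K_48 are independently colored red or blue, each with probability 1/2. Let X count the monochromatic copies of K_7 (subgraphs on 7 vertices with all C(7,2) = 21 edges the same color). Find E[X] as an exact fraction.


Let X = Σ_S X_S over the C(48, 7) = 73629072 subsets S of size 7, where X_S = 1 if the K_7 on S is monochromatic.
For a fixed S, the K_7 on S has C(7, 2) = 21 edges. P[all 21 edges red] = (1/2)^21, and likewise for blue, so P[monochromatic] = 2·(1/2)^21 = 2^{1 − 21} = 1/1048576.
By linearity of expectation: E[X] = C(48, 7) · 2^{1 − 21} = 73629072 · 1/1048576 = 4601817/65536.
Numerically: E[X] ≈ 70.2182.

E[X] = C(48,7)·2^(1−C(7,2)) = 4601817/65536 ≈ 70.2182.


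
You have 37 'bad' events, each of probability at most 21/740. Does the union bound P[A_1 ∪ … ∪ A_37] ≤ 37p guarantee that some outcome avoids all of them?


Union bound: P[∪_{i=1}^{37} A_i] ≤ Σ_i P[A_i] ≤ 37·p = 37·(21/740) = 21/20.
Numerically: 21/20 ≈ 1.050000.
Is 21/20 < 1? NO.
Since the bound 21/20 is ≥ 1, the union bound is uninformative here; it does NOT by itself certify existence.

37·p = 21/20 ≈ 1.050000; existence NOT certified by the union bound.


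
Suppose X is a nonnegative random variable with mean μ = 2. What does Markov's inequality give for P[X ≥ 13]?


μ = E[X] = 2, a = 13.
Markov: P[X ≥ 13] ≤ μ/a = (2)/13 = 2/13.
Numerically: ≈ 0.153846.
(Since a = 13 > μ = 2.000000, the bound 2/13 is < 1 and informative.)

P[X ≥ 13] ≤ 2/13 ≈ 0.153846.


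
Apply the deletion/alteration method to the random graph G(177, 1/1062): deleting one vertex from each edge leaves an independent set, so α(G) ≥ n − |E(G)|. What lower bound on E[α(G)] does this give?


E[|E(G)|] = C(177, 2)·p = 15576 · (1/1062) = 44/3.
E[α(G)] ≥ n − E[|E(G)|] = 177 − 44/3 = 487/3.
Numerically: ≈ 162.33333.
(This is only a lower bound; the true E[α(G)] may be larger.)

E[α(G)] ≥ 487/3 ≈ 162.33333.


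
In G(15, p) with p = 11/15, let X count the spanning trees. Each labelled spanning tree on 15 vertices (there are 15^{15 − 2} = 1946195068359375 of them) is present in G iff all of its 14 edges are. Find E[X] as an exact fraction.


K_15 has 15^{15 − 2} = 1946195068359375 labelled spanning trees.
For each such spanning tree H, let X_H = 1 if all 14 edges of H are present in G. Then P[X_H = 1] = p^{14} = (11/15)^{14} = 379749833583241/29192926025390625.
By linearity: E[X] = Σ_H E[X_H] = 1946195068359375 · p^{14} = 1946195068359375 · 379749833583241/29192926025390625 = 379749833583241/15.
Numerically: E[X] ≈ 2.53e+13.

E[X] = 1946195068359375 · (11/15)^{14} = 379749833583241/15 ≈ 2.53e+13.


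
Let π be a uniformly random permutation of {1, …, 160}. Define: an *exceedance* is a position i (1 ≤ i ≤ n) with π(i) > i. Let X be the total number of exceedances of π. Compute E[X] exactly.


Write X = Σ_{i=1}^{160} X_i, where X_i = 1_{π(i) > i}.
For each fixed i, π(i) is uniform over {1, …, 160} (marginal of a uniform permutation), so P[π(i) > i] = (n − i)/n. Summing: Σ_{i=1}^{160} (n − i)/n = (0 + 1 + … + 159)/160 = 160(160 − 1)/(2·160) = (160 − 1)/2.
Hence E[X] = Σ_{i=1}^{160} (160 − i)/160 = 159/2 ≈ 79.500000.

E[X] = 159/2 = 79.500000.


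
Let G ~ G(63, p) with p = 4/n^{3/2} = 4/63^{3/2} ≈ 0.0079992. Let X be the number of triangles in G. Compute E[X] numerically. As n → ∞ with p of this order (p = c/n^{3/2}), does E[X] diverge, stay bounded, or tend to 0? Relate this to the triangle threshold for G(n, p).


Number of potential triangles: C(63, 3) = 39711.
Each occurs with probability p³ ≈ (0.0079992)³ ≈ 5.1185565e-07.
By linearity: E[X] = C(63, 3)·p³ ≈ 39711 · 5.1185565e-07 ≈ 0.02033.
Since α = 3/2 > 1, p = c/n^{3/2} = o(1/n) is below the triangle threshold p ~ 1/n. Asymptotically E[X] ~ (c³/6)·n^{3(1−α)} = (4³/6)·n^{-1.5} → 0, so by Markov's inequality G has no triangles w.h.p.

E[X] ≈ 0.02033; in regime p = Θ(1/n^{3/2}) E[X] tends to 0 (below the triangle threshold p ~ 1/n).


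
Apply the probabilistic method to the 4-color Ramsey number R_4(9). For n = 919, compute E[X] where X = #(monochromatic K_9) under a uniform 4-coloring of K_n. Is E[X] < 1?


E[X] = C(919, 9) · 4^{1 − 36} = 1238828681639563077558 · 4^{−35} = 1238828681639563077558/1180591620717411303424.
As a reduced fraction: E[X] = 619414340819781538779/590295810358705651712 ≈ 1.04933.
Is E[X] < 1? NO.
Since E[X] ≥ 1, the first-moment bound is inconclusive at n = 919; it does NOT by itself certify R_4(9) > 919.

E[X] = 619414340819781538779/590295810358705651712 ≈ 1.04933; E[X] ≥ 1; first-moment method inconclusive here.


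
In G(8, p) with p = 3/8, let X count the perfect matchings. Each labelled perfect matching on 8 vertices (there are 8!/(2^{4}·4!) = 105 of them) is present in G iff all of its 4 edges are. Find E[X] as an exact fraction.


K_8 has 8!/(2^{4}·4!) = 105 labelled perfect matchings.
For each such perfect matching H, let X_H = 1 if all 4 edges of H are present in G. Then P[X_H = 1] = p^{4} = (3/8)^{4} = 81/4096.
Summing the indicators: E[X] = Σ_H E[X_H] = 105 · p^{4} = 105 · 81/4096 = 8505/4096.
Numerically: E[X] ≈ 2.08.

E[X] = 105 · (3/8)^{4} = 8505/4096 ≈ 2.08.


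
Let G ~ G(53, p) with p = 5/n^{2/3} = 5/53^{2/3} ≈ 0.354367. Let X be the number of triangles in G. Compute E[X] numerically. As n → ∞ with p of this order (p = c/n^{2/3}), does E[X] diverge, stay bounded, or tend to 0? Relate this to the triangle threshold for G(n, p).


Number of potential triangles: C(53, 3) = 23426.
Each occurs with probability p³ ≈ (0.354367)³ ≈ 4.44998220e-02.
By linearity: E[X] = C(53, 3)·p³ ≈ 23426 · 4.44998220e-02 ≈ 1042.452830.
Since α = 2/3 < 1, p = c/n^{2/3} ≫ 1/n is above the triangle threshold p ~ 1/n. Asymptotically E[X] ~ (c³/6)·n^{3(1−α)} = (5³/6)·n^{1} → ∞; triangles are abundant w.h.p.

E[X] ≈ 1042.452830; in regime p = Θ(1/n^{2/3}) E[X] diverges (above the triangle threshold p ~ 1/n).


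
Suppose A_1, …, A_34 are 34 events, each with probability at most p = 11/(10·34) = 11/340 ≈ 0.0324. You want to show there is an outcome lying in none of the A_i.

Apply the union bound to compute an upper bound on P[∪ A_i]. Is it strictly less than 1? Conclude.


Union bound: P[∪_{i=1}^{34} A_i] ≤ Σ_i P[A_i] ≤ 34·p = 34·(11/340) = 11/10.
Numerically: 11/10 ≈ 1.1000.
Is 11/10 < 1? NO.
Since the bound 11/10 is ≥ 1, the union bound is uninformative here; it does NOT by itself certify existence.

34·p = 11/10 ≈ 1.1000; existence NOT certified by the union bound.


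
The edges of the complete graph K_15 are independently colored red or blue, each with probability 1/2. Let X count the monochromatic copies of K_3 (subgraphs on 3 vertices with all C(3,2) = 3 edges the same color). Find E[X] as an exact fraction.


Let X = Σ_S X_S over the C(15, 3) = 455 subsets S of size 3, where X_S = 1 if the K_3 on S is monochromatic.
For a fixed S, the K_3 on S has C(3, 2) = 3 edges. P[all 3 edges red] = (1/2)^3, and likewise for blue, so P[monochromatic] = 2·(1/2)^3 = 2^{1 − 3} = 1/4.
Summing: E[X] = C(15, 3) · 2^{1 − 3} = 455 · 1/4 = 455/4.
Numerically: E[X] ≈ 113.750000.

E[X] = C(15,3)·2^(1−C(3,2)) = 455/4 ≈ 113.750000.


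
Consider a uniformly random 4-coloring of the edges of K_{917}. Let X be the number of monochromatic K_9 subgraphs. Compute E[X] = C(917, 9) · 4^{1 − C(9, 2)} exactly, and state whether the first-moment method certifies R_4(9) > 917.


E[X] = C(917, 9) · 4^{1 − 36} = 1214670081818390006810 · 4^{−35} = 1214670081818390006810/1180591620717411303424.
As a reduced fraction: E[X] = 607335040909195003405/590295810358705651712 ≈ 1.0289.
Is E[X] < 1? NO.
Since E[X] ≥ 1, the first-moment bound is inconclusive at n = 917; it does NOT by itself certify R_4(9) > 917.

E[X] = 607335040909195003405/590295810358705651712 ≈ 1.0289; E[X] ≥ 1; first-moment method inconclusive here.


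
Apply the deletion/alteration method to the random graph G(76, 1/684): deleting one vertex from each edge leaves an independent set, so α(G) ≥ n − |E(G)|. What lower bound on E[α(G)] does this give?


E[|E(G)|] = C(76, 2)·p = 2850 · (1/684) = 25/6.
E[α(G)] ≥ n − E[|E(G)|] = 76 − 25/6 = 431/6.
Numerically: ≈ 71.8333.
(This is only a lower bound; the true E[α(G)] may be larger.)

E[α(G)] ≥ 431/6 ≈ 71.8333.


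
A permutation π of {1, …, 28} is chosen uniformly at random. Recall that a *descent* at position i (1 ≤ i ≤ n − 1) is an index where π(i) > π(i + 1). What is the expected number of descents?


Write X = Σ X_I over i = 1, …, 27, with X_I the indicator of one descent.
There are 27 indicators.
For each fixed i, the pair (π(i), π(i+1)) is a uniformly random ordered pair of distinct values from {1, …, 28}; by symmetry P[π(i) > π(i+1)] = 1/2.
By linearity: E[X] = 27 · (1/2) = (28 − 1) · (1/2) = 27/2 ≈ 13.50000.

E[X] = 27/2 = 13.50000.


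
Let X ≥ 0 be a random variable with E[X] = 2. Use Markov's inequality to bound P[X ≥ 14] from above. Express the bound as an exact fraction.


μ = E[X] = 2, a = 14.
Markov: P[X ≥ 14] ≤ μ/a = (2)/14 = 1/7.
Numerically: ≈ 0.142857.
(Since a = 14 > μ = 2.000000, the bound 1/7 is < 1 and informative.)

P[X ≥ 14] ≤ 1/7 ≈ 0.142857.


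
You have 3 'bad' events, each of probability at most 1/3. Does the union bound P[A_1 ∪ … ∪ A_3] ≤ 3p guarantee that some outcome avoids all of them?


Union bound: P[∪_{i=1}^{3} A_i] ≤ Σ_i P[A_i] ≤ 3·p = 3·(1/3) = 1.
Numerically: 1 ≈ 1.000000.
Is 1 < 1? NO.
Since the bound 1 is ≥ 1, the union bound is uninformative here; it does NOT by itself certify existence.

3·p = 1 ≈ 1.000000; existence NOT certified by the union bound.


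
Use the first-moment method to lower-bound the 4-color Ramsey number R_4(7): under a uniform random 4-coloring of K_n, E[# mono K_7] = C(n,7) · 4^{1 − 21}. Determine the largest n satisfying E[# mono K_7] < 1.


We need C(n, 7) · 4^{1 − 21} < 1, i.e. C(n, 7) < 4^{21 − 1} = 1099511627776.
Check values of n near the boundary:
  n = 174: C(174, 7) = 847879782984; 847879782984 < 1099511627776? YES
  n = 175: C(175, 7) = 883208107275; 883208107275 < 1099511627776? YES
  n = 176: C(176, 7) = 919790691600; 919790691600 < 1099511627776? YES
  n = 177: C(177, 7) = 957664425960; 957664425960 < 1099511627776? YES
  n = 178: C(178, 7) = 996867063280; 996867063280 < 1099511627776? YES
  n = 179: C(179, 7) = 1037437234460; 1037437234460 < 1099511627776? YES
  n = 180: C(180, 7) = 1079414463600; 1079414463600 < 1099511627776? YES
  n = 181: C(181, 7) = 1122839183400; 1122839183400 < 1099511627776? NO
  n = 182: C(182, 7) = 1167752750736; 1167752750736 < 1099511627776? NO
The largest n with C(n, 7) < 1099511627776 is n = 180 (where E[X] = 67463403975/68719476736 ≈ 0.9817217). Hence R_4(7) > 180, i.e. R_4(7) ≥ 181.

Largest n = 180; hence R_4(7) > 180.


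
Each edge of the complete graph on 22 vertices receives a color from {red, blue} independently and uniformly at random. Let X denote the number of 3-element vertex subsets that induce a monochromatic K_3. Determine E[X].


Let X = Σ_S X_S over the C(22, 3) = 1540 subsets S of size 3, where X_S = 1 if the K_3 on S is monochromatic.
For a fixed S, the K_3 on S has C(3, 2) = 3 edges. P[all 3 edges red] = (1/2)^3, and likewise for blue, so P[monochromatic] = 2·(1/2)^3 = 2^{1 − 3} = 1/4.
By linearity: E[X] = C(22, 3) · 2^{1 − 3} = 1540 · 1/4 = 385.
Numerically: E[X] ≈ 385.000000.

E[X] = C(22,3)·2^(1−C(3,2)) = 385 ≈ 385.000000.


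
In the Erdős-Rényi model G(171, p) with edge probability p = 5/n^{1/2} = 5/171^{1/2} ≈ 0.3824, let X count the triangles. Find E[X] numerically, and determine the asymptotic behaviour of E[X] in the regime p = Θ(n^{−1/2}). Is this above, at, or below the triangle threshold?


Number of potential triangles: C(171, 3) = 818805.
Each occurs with probability p³ ≈ (0.3824)³ ≈ 5.590052e-02.
By linearity: E[X] = C(171, 3)·p³ ≈ 818805 · 5.590052e-02 ≈ 45771.6252.
Since α = 1/2 < 1, p = c/n^{1/2} ≫ 1/n is above the triangle threshold p ~ 1/n. Asymptotically E[X] ~ (c³/6)·n^{3(1−α)} = (5³/6)·n^{1.5} → ∞; triangles are abundant w.h.p.

E[X] ≈ 45771.6252; in regime p = Θ(1/n^{1/2}) E[X] diverges (above the triangle threshold p ~ 1/n).


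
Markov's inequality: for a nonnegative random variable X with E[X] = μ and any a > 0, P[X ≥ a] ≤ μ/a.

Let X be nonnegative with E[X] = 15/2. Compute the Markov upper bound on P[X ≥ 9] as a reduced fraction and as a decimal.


μ = E[X] = 15/2, a = 9.
Markov: P[X ≥ 9] ≤ μ/a = (15/2)/9 = 5/6.
Numerically: ≈ 0.833.
(Since a = 9 > μ = 7.500, the bound 5/6 is < 1 and informative.)

P[X ≥ 9] ≤ 5/6 ≈ 0.833.


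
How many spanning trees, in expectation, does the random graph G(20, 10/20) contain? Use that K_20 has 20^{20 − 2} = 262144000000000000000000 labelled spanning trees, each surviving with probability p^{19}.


K_20 has 20^{20 − 2} = 262144000000000000000000 labelled spanning trees.
For each such spanning tree H, let X_H = 1 if all 19 edges of H are present in G. Then P[X_H = 1] = p^{19} = (1/2)^{19} = 1/524288.
Summing the indicators: E[X] = Σ_H E[X_H] = 262144000000000000000000 · p^{19} = 262144000000000000000000 · 1/524288 = 500000000000000000.
Numerically: E[X] ≈ 5e+17.

E[X] = 262144000000000000000000 · (1/2)^{19} = 500000000000000000 ≈ 5e+17.


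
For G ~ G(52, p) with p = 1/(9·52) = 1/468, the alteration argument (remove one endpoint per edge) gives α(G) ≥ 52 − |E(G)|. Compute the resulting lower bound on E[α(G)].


E[|E(G)|] = C(52, 2)·p = 1326 · (1/468) = 17/6.
E[α(G)] ≥ n − E[|E(G)|] = 52 − 17/6 = 295/6.
Numerically: ≈ 49.16667.
(This is only a lower bound; the true E[α(G)] may be larger.)

E[α(G)] ≥ 295/6 ≈ 49.16667.


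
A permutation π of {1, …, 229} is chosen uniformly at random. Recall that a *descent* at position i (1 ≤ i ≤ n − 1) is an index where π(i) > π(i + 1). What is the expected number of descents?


Write X = Σ X_I over i = 1, …, 228, with X_I the indicator of one descent.
There are 228 indicators.
For each fixed i, the pair (π(i), π(i+1)) is a uniformly random ordered pair of distinct values from {1, …, 229}; by symmetry P[π(i) > π(i+1)] = 1/2.
By linearity: E[X] = 228 · (1/2) = (229 − 1) · (1/2) = 114 ≈ 114.0000.

E[X] = 114 = 114.0000.


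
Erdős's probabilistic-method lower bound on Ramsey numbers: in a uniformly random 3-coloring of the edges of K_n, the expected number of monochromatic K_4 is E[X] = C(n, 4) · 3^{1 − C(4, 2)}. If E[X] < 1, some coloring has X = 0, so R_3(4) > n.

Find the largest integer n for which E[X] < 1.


We need C(n, 4) · 3^{1 − 6} < 1, i.e. C(n, 4) < 3^{6 − 1} = 243.
Check values of n near the boundary:
  n = 5: C(5, 4) = 5; 5 < 243? YES
  n = 6: C(6, 4) = 15; 15 < 243? YES
  n = 7: C(7, 4) = 35; 35 < 243? YES
  n = 8: C(8, 4) = 70; 70 < 243? YES
  n = 9: C(9, 4) = 126; 126 < 243? YES
  n = 10: C(10, 4) = 210; 210 < 243? YES
  n = 11: C(11, 4) = 330; 330 < 243? NO
  n = 12: C(12, 4) = 495; 495 < 243? NO
  n = 13: C(13, 4) = 715; 715 < 243? NO
The largest n with C(n, 4) < 243 is n = 10 (where E[X] = 70/81 ≈ 0.86420). Hence R_3(4) > 10, i.e. R_3(4) ≥ 11.

Largest n = 10; hence R_3(4) > 10.


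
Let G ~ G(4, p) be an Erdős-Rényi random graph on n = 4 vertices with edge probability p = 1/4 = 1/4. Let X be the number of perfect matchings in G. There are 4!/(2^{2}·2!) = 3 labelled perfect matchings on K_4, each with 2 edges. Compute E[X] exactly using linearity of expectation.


K_4 has 4!/(2^{2}·2!) = 3 labelled perfect matchings.
For each such perfect matching H, let X_H = 1 if all 2 edges of H are present in G. Then P[X_H = 1] = p^{2} = (1/4)^{2} = 1/16.
By linearity of expectation: E[X] = Σ_H E[X_H] = 3 · p^{2} = 3 · 1/16 = 3/16.
Numerically: E[X] ≈ 0.1875.

E[X] = 3 · (1/4)^{2} = 3/16 ≈ 0.1875.


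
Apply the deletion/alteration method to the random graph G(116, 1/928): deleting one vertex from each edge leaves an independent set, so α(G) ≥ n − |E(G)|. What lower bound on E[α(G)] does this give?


E[|E(G)|] = C(116, 2)·p = 6670 · (1/928) = 115/16.
E[α(G)] ≥ n − E[|E(G)|] = 116 − 115/16 = 1741/16.
Numerically: ≈ 108.812.
(This is only a lower bound; the true E[α(G)] may be larger.)

E[α(G)] ≥ 1741/16 ≈ 108.812.


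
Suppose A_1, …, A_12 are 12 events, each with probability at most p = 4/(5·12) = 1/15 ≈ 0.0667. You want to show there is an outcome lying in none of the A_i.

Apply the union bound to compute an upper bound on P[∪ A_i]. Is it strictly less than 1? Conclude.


Union bound: P[∪_{i=1}^{12} A_i] ≤ Σ_i P[A_i] ≤ 12·p = 12·(1/15) = 4/5.
Numerically: 4/5 ≈ 0.8000.
Is 4/5 < 1? YES.
Since P[∪ A_i] ≤ 4/5 < 1, the complement has P[∩ A_i^c] ≥ 1 − 4/5 = 1/5 > 0, so some outcome avoids every A_i.

12·p = 4/5 ≈ 0.8000; existence CERTIFIED by the union bound.


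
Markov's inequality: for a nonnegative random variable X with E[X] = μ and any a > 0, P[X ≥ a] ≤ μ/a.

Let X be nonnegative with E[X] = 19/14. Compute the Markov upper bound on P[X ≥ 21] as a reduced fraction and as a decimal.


μ = E[X] = 19/14, a = 21.
Markov: P[X ≥ 21] ≤ μ/a = (19/14)/21 = 19/294.
Numerically: ≈ 0.06463.
(Since a = 21 > μ = 1.35714, the bound 19/294 is < 1 and informative.)

P[X ≥ 21] ≤ 19/294 ≈ 0.06463.


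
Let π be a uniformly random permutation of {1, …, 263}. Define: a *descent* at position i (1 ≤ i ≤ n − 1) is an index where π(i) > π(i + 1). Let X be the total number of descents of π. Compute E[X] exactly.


Write X = Σ X_I over i = 1, …, 262, with X_I the indicator of one descent.
There are 262 indicators.
For each fixed i, the pair (π(i), π(i+1)) is a uniformly random ordered pair of distinct values from {1, …, 263}; by symmetry P[π(i) > π(i+1)] = 1/2.
By linearity: E[X] = 262 · (1/2) = (263 − 1) · (1/2) = 131 ≈ 131.00000.

E[X] = 131 = 131.00000.


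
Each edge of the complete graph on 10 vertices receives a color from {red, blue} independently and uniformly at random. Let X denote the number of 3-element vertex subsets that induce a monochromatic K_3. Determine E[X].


Let X = Σ_S X_S over the C(10, 3) = 120 subsets S of size 3, where X_S = 1 if the K_3 on S is monochromatic.
For a fixed S, the K_3 on S has C(3, 2) = 3 edges. P[all 3 edges red] = (1/2)^3, and likewise for blue, so P[monochromatic] = 2·(1/2)^3 = 2^{1 − 3} = 1/4.
By linearity of expectation: E[X] = C(10, 3) · 2^{1 − 3} = 120 · 1/4 = 30.
Numerically: E[X] ≈ 30.00000.

E[X] = C(10,3)·2^(1−C(3,2)) = 30 ≈ 30.00000.


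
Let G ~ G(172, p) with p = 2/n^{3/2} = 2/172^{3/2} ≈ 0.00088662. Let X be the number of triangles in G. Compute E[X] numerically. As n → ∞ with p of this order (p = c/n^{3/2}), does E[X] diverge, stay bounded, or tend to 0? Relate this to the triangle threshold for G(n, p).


Number of potential triangles: C(172, 3) = 833340.
Each occurs with probability p³ ≈ (0.00088662)³ ≈ 6.96966615e-10.
By linearity: E[X] = C(172, 3)·p³ ≈ 833340 · 6.96966615e-10 ≈ 0.000581.
Since α = 3/2 > 1, p = c/n^{3/2} = o(1/n) is below the triangle threshold p ~ 1/n. Asymptotically E[X] ~ (c³/6)·n^{3(1−α)} = (2³/6)·n^{-1.5} → 0, so by Markov's inequality G has no triangles w.h.p.

E[X] ≈ 0.000581; in regime p = Θ(1/n^{3/2}) E[X] tends to 0 (below the triangle threshold p ~ 1/n).


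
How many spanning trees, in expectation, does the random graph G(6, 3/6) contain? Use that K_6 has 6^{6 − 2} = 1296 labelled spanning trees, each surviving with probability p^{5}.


K_6 has 6^{6 − 2} = 1296 labelled spanning trees.
For each such spanning tree H, let X_H = 1 if all 5 edges of H are present in G. Then P[X_H = 1] = p^{5} = (1/2)^{5} = 1/32.
By linearity of expectation: E[X] = Σ_H E[X_H] = 1296 · p^{5} = 1296 · 1/32 = 81/2.
Numerically: E[X] ≈ 40.5.

E[X] = 1296 · (1/2)^{5} = 81/2 ≈ 40.5.


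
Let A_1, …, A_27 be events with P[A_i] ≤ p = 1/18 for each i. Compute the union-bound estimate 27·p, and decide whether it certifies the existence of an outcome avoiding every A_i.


Union bound: P[∪_{i=1}^{27} A_i] ≤ Σ_i P[A_i] ≤ 27·p = 27·(1/18) = 3/2.
Numerically: 3/2 ≈ 1.5000.
Is 3/2 < 1? NO.
Since the bound 3/2 is ≥ 1, the union bound is uninformative here; it does NOT by itself certify existence.

27·p = 3/2 ≈ 1.5000; existence NOT certified by the union bound.


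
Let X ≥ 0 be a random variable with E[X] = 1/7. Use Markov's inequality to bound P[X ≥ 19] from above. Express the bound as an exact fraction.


μ = E[X] = 1/7, a = 19.
Markov: P[X ≥ 19] ≤ μ/a = (1/7)/19 = 1/133.
Numerically: ≈ 0.0075.
(Since a = 19 > μ = 0.1429, the bound 1/133 is < 1 and informative.)

P[X ≥ 19] ≤ 1/133 ≈ 0.0075.


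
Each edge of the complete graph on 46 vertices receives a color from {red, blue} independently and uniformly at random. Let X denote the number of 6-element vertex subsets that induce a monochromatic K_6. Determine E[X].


Let X = Σ_S X_S over the C(46, 6) = 9366819 subsets S of size 6, where X_S = 1 if the K_6 on S is monochromatic.
For a fixed S, the K_6 on S has C(6, 2) = 15 edges. P[all 15 edges red] = (1/2)^15, and likewise for blue, so P[monochromatic] = 2·(1/2)^15 = 2^{1 − 15} = 1/16384.
By linearity: E[X] = C(46, 6) · 2^{1 − 15} = 9366819 · 1/16384 = 9366819/16384.
Numerically: E[X] ≈ 571.7053.

E[X] = C(46,6)·2^(1−C(6,2)) = 9366819/16384 ≈ 571.7053.


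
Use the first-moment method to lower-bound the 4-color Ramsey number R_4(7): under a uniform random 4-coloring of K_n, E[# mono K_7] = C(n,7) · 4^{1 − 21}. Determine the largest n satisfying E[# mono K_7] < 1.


We need C(n, 7) · 4^{1 − 21} < 1, i.e. C(n, 7) < 4^{21 − 1} = 1099511627776.
Check values of n near the boundary:
  n = 178: C(178, 7) = 996867063280; 996867063280 < 1099511627776? YES
  n = 179: C(179, 7) = 1037437234460; 1037437234460 < 1099511627776? YES
  n = 180: C(180, 7) = 1079414463600; 1079414463600 < 1099511627776? YES
  n = 181: C(181, 7) = 1122839183400; 1122839183400 < 1099511627776? NO
  n = 182: C(182, 7) = 1167752750736; 1167752750736 < 1099511627776? NO
  n = 183: C(183, 7) = 1214197462413; 1214197462413 < 1099511627776? NO
The largest n with C(n, 7) < 1099511627776 is n = 180 (where E[X] = 67463403975/68719476736 ≈ 0.981722). Hence R_4(7) > 180, i.e. R_4(7) ≥ 181.

Largest n = 180; hence R_4(7) > 180.


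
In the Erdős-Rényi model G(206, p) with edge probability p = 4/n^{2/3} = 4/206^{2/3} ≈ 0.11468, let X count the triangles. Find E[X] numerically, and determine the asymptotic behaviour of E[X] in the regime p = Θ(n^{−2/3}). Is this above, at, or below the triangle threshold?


Number of potential triangles: C(206, 3) = 1435820.
Each occurs with probability p³ ≈ (0.11468)³ ≈ 1.5081535e-03.
By linearity: E[X] = C(206, 3)·p³ ≈ 1435820 · 1.5081535e-03 ≈ 2165.43689.
Since α = 2/3 < 1, p = c/n^{2/3} ≫ 1/n is above the triangle threshold p ~ 1/n. Asymptotically E[X] ~ (c³/6)·n^{3(1−α)} = (4³/6)·n^{1} → ∞; triangles are abundant w.h.p.

E[X] ≈ 2165.43689; in regime p = Θ(1/n^{2/3}) E[X] diverges (above the triangle threshold p ~ 1/n).


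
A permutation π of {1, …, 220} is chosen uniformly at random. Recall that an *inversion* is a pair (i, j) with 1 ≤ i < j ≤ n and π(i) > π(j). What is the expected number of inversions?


Write X = Σ X_I over the C(220, 2) = 24090 pairs i < j, with X_I the indicator of one inversion.
There are 24090 indicators.
For each fixed pair i < j, the values π(i) and π(j) are two distinct elements of {1, …, 220} in uniformly random order; by symmetry P[π(i) > π(j)] = 1/2.
By linearity: E[X] = 24090 · (1/2) = C(220, 2) · (1/2) = 24090/2 = 12045 ≈ 12045.00000.

E[X] = 12045 = 12045.00000.


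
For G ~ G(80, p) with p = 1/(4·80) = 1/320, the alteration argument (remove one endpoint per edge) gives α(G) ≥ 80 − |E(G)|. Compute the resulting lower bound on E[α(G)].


E[|E(G)|] = C(80, 2)·p = 3160 · (1/320) = 79/8.
E[α(G)] ≥ n − E[|E(G)|] = 80 − 79/8 = 561/8.
Numerically: ≈ 70.125.
(This is only a lower bound; the true E[α(G)] may be larger.)

E[α(G)] ≥ 561/8 ≈ 70.125.


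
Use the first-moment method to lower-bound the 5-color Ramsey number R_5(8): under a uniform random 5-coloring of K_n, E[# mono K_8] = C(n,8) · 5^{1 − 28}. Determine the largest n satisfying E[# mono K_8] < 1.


We need C(n, 8) · 5^{1 − 28} < 1, i.e. C(n, 8) < 5^{28 − 1} = 7450580596923828125.
Check values of n near the boundary:
  n = 862: C(862, 8) = 7317951015318931845; 7317951015318931845 < 7450580596923828125? YES
  n = 863: C(863, 8) = 7386423071602617757; 7386423071602617757 < 7450580596923828125? YES
  n = 864: C(864, 8) = 7455455062926006708; 7455455062926006708 < 7450580596923828125? NO
  n = 865: C(865, 8) = 7525050909487743060; 7525050909487743060 < 7450580596923828125? NO
  n = 866: C(866, 8) = 7595214554331451620; 7595214554331451620 < 7450580596923828125? NO
The largest n with C(n, 8) < 7450580596923828125 is n = 863 (where E[X] = 7386423071602617757/7450580596923828125 ≈ 0.991389). Hence R_5(8) > 863, i.e. R_5(8) ≥ 864.

Largest n = 863; hence R_5(8) > 863.


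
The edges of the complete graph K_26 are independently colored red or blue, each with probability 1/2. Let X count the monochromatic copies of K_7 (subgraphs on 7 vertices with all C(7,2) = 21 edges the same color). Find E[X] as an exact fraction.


Let X = Σ_S X_S over the C(26, 7) = 657800 subsets S of size 7, where X_S = 1 if the K_7 on S is monochromatic.
For a fixed S, the K_7 on S has C(7, 2) = 21 edges. P[all 21 edges red] = (1/2)^21, and likewise for blue, so P[monochromatic] = 2·(1/2)^21 = 2^{1 − 21} = 1/1048576.
Summing: E[X] = C(26, 7) · 2^{1 − 21} = 657800 · 1/1048576 = 82225/131072.
Numerically: E[X] ≈ 0.627.

E[X] = C(26,7)·2^(1−C(7,2)) = 82225/131072 ≈ 0.627.


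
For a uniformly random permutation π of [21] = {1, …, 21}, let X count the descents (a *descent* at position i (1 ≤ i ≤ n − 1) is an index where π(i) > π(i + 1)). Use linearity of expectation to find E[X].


Write X = Σ X_I over i = 1, …, 20, with X_I the indicator of one descent.
There are 20 indicators.
For each fixed i, the pair (π(i), π(i+1)) is a uniformly random ordered pair of distinct values from {1, …, 21}; by symmetry P[π(i) > π(i+1)] = 1/2.
By linearity: E[X] = 20 · (1/2) = (21 − 1) · (1/2) = 10 ≈ 10.00000.

E[X] = 10 = 10.00000.


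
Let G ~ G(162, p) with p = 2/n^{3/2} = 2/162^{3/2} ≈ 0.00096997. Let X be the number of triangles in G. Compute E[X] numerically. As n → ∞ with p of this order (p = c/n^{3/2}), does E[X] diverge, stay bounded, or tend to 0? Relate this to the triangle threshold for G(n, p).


Number of potential triangles: C(162, 3) = 695520.
Each occurs with probability p³ ≈ (0.00096997)³ ≈ 9.1258310e-10.
By linearity: E[X] = C(162, 3)·p³ ≈ 695520 · 9.1258310e-10 ≈ 0.00063.
Since α = 3/2 > 1, p = c/n^{3/2} = o(1/n) is below the triangle threshold p ~ 1/n. Asymptotically E[X] ~ (c³/6)·n^{3(1−α)} = (2³/6)·n^{-1.5} → 0, so by Markov's inequality G has no triangles w.h.p.

E[X] ≈ 0.00063; in regime p = Θ(1/n^{3/2}) E[X] tends to 0 (below the triangle threshold p ~ 1/n).


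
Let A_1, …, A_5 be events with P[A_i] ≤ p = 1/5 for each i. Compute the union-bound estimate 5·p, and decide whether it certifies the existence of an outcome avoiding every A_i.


Union bound: P[∪_{i=1}^{5} A_i] ≤ Σ_i P[A_i] ≤ 5·p = 5·(1/5) = 1.
Numerically: 1 ≈ 1.000000.
Is 1 < 1? NO.
Since the bound 1 is ≥ 1, the union bound is uninformative here; it does NOT by itself certify existence.

5·p = 1 ≈ 1.000000; existence NOT certified by the union bound.


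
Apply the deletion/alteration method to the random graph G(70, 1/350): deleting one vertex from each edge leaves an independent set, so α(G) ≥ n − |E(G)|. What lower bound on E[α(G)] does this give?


E[|E(G)|] = C(70, 2)·p = 2415 · (1/350) = 69/10.
E[α(G)] ≥ n − E[|E(G)|] = 70 − 69/10 = 631/10.
Numerically: ≈ 63.1000.
(This is only a lower bound; the true E[α(G)] may be larger.)

E[α(G)] ≥ 631/10 ≈ 63.1000.


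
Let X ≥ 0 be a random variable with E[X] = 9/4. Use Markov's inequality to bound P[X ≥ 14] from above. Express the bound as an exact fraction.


μ = E[X] = 9/4, a = 14.
Markov: P[X ≥ 14] ≤ μ/a = (9/4)/14 = 9/56.
Numerically: ≈ 0.161.
(Since a = 14 > μ = 2.250, the bound 9/56 is < 1 and informative.)

P[X ≥ 14] ≤ 9/56 ≈ 0.161.


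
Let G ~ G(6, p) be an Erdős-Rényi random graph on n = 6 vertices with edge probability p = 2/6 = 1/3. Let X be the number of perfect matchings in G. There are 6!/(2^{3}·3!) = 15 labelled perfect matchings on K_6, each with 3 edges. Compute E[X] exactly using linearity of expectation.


K_6 has 6!/(2^{3}·3!) = 15 labelled perfect matchings.
For each such perfect matching H, let X_H = 1 if all 3 edges of H are present in G. Then P[X_H = 1] = p^{3} = (1/3)^{3} = 1/27.
By linearity: E[X] = Σ_H E[X_H] = 15 · p^{3} = 15 · 1/27 = 5/9.
Numerically: E[X] ≈ 0.5556.

E[X] = 15 · (1/3)^{3} = 5/9 ≈ 0.5556.


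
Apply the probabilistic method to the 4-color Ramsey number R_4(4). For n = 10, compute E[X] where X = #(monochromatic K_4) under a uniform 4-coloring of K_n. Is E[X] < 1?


E[X] = C(10, 4) · 4^{1 − 6} = 210 · 4^{−5} = 210/1024.
As a reduced fraction: E[X] = 105/512 ≈ 0.205.
Is E[X] < 1? YES.
Since E[X] < 1, there exists a 4-coloring of K_{10} with no monochromatic K_4; hence R_4(4) > 10.

E[X] = 105/512 ≈ 0.205; E[X] < 1, so R_4(4) > 10.


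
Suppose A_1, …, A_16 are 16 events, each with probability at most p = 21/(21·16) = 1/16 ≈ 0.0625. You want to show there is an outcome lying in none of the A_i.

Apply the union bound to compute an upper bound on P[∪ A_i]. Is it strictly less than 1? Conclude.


Union bound: P[∪_{i=1}^{16} A_i] ≤ Σ_i P[A_i] ≤ 16·p = 16·(1/16) = 1.
Numerically: 1 ≈ 1.0000.
Is 1 < 1? NO.
Since the bound 1 is ≥ 1, the union bound is uninformative here; it does NOT by itself certify existence.

16·p = 1 ≈ 1.0000; existence NOT certified by the union bound.


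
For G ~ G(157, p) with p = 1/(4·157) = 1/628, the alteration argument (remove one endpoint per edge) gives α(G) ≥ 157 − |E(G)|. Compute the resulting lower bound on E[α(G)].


E[|E(G)|] = C(157, 2)·p = 12246 · (1/628) = 39/2.
E[α(G)] ≥ n − E[|E(G)|] = 157 − 39/2 = 275/2.
Numerically: ≈ 137.500.
(This is only a lower bound; the true E[α(G)] may be larger.)

E[α(G)] ≥ 275/2 ≈ 137.500.


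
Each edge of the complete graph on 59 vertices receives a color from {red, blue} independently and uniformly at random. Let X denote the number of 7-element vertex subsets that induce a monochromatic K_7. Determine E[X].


Let X = Σ_S X_S over the C(59, 7) = 341149446 subsets S of size 7, where X_S = 1 if the K_7 on S is monochromatic.
For a fixed S, the K_7 on S has C(7, 2) = 21 edges. P[all 21 edges red] = (1/2)^21, and likewise for blue, so P[monochromatic] = 2·(1/2)^21 = 2^{1 − 21} = 1/1048576.
Summing: E[X] = C(59, 7) · 2^{1 − 21} = 341149446 · 1/1048576 = 170574723/524288.
Numerically: E[X] ≈ 325.345465.

E[X] = C(59,7)·2^(1−C(7,2)) = 170574723/524288 ≈ 325.345465.


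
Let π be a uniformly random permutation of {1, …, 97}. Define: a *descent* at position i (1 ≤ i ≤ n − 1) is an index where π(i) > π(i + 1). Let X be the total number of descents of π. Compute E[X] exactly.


Write X = Σ X_I over i = 1, …, 96, with X_I the indicator of one descent.
There are 96 indicators.
For each fixed i, the pair (π(i), π(i+1)) is a uniformly random ordered pair of distinct values from {1, …, 97}; by symmetry P[π(i) > π(i+1)] = 1/2.
By linearity: E[X] = 96 · (1/2) = (97 − 1) · (1/2) = 48 ≈ 48.000.

E[X] = 48 = 48.000.


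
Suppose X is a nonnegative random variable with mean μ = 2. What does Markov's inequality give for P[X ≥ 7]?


μ = E[X] = 2, a = 7.
Markov: P[X ≥ 7] ≤ μ/a = (2)/7 = 2/7.
Numerically: ≈ 0.28571.
(Since a = 7 > μ = 2.00000, the bound 2/7 is < 1 and informative.)

P[X ≥ 7] ≤ 2/7 ≈ 0.28571.


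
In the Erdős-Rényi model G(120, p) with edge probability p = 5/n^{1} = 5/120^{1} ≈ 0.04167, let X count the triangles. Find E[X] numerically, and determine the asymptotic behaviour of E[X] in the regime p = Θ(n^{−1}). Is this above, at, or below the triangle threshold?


Number of potential triangles: C(120, 3) = 280840.
Each occurs with probability p³ ≈ (0.04167)³ ≈ 7.233796e-05.
By linearity: E[X] = C(120, 3)·p³ ≈ 280840 · 7.233796e-05 ≈ 20.3154.
Here α = 1, so p = 5/n is exactly at the triangle threshold p ~ 1/n. Asymptotically E[X] → c³/6 = 5³/6 = 125/6 ≈ 20.8333, a bounded constant. In this regime the triangle count is asymptotically Poisson(c³/6).

E[X] ≈ 20.3154; in regime p = Θ(1/n^{1}) E[X] stays bounded (at the triangle threshold p ~ 1/n).


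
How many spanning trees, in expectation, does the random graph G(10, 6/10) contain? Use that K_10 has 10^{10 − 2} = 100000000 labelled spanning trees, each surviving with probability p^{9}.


K_10 has 10^{10 − 2} = 100000000 labelled spanning trees.
For each such spanning tree H, let X_H = 1 if all 9 edges of H are present in G. Then P[X_H = 1] = p^{9} = (3/5)^{9} = 19683/1953125.
By linearity of expectation: E[X] = Σ_H E[X_H] = 100000000 · p^{9} = 100000000 · 19683/1953125 = 5038848/5.
Numerically: E[X] ≈ 1.008e+06.

E[X] = 100000000 · (3/5)^{9} = 5038848/5 ≈ 1.008e+06.


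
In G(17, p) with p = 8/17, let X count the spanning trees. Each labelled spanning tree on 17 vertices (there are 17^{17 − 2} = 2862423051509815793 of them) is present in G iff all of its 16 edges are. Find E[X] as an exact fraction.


K_17 has 17^{17 − 2} = 2862423051509815793 labelled spanning trees.
For each such spanning tree H, let X_H = 1 if all 16 edges of H are present in G. Then P[X_H = 1] = p^{16} = (8/17)^{16} = 281474976710656/48661191875666868481.
Summing the indicators: E[X] = Σ_H E[X_H] = 2862423051509815793 · p^{16} = 2862423051509815793 · 281474976710656/48661191875666868481 = 281474976710656/17.
Numerically: E[X] ≈ 1.656e+13.

E[X] = 2862423051509815793 · (8/17)^{16} = 281474976710656/17 ≈ 1.656e+13.


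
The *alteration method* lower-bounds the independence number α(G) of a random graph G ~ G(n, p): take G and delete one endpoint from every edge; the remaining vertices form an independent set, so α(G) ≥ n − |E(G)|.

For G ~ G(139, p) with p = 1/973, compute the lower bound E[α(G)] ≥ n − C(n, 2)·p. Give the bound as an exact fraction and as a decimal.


E[|E(G)|] = C(139, 2)·p = 9591 · (1/973) = 69/7.
E[α(G)] ≥ n − E[|E(G)|] = 139 − 69/7 = 904/7.
Numerically: ≈ 129.1429.
(This is only a lower bound; the true E[α(G)] may be larger.)

E[α(G)] ≥ 904/7 ≈ 129.1429.


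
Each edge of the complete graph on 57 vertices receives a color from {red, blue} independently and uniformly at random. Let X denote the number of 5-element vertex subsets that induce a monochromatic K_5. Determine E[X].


Let X = Σ_S X_S over the C(57, 5) = 4187106 subsets S of size 5, where X_S = 1 if the K_5 on S is monochromatic.
For a fixed S, the K_5 on S has C(5, 2) = 10 edges. P[all 10 edges red] = (1/2)^10, and likewise for blue, so P[monochromatic] = 2·(1/2)^10 = 2^{1 − 10} = 1/512.
Summing: E[X] = C(57, 5) · 2^{1 − 10} = 4187106 · 1/512 = 2093553/256.
Numerically: E[X] ≈ 8177.941406.

E[X] = C(57,5)·2^(1−C(5,2)) = 2093553/256 ≈ 8177.941406.


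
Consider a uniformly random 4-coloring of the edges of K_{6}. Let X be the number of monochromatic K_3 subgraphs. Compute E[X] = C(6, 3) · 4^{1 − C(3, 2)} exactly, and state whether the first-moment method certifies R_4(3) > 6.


E[X] = C(6, 3) · 4^{1 − 3} = 20 · 4^{−2} = 20/16.
As a reduced fraction: E[X] = 5/4 ≈ 1.25000.
Is E[X] < 1? NO.
Since E[X] ≥ 1, the first-moment bound is inconclusive at n = 6; it does NOT by itself certify R_4(3) > 6.

E[X] = 5/4 ≈ 1.25000; E[X] ≥ 1; first-moment method inconclusive here.


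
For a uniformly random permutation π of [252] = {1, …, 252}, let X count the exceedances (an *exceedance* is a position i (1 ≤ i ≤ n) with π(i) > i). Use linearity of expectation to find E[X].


Write X = Σ_{i=1}^{252} X_i, where X_i = 1_{π(i) > i}.
For each fixed i, π(i) is uniform over {1, …, 252} (marginal of a uniform permutation), so P[π(i) > i] = (n − i)/n. Summing: Σ_{i=1}^{252} (n − i)/n = (0 + 1 + … + 251)/252 = 252(252 − 1)/(2·252) = (252 − 1)/2.
Hence E[X] = Σ_{i=1}^{252} (252 − i)/252 = 251/2 ≈ 125.5000.

E[X] = 251/2 = 125.5000.


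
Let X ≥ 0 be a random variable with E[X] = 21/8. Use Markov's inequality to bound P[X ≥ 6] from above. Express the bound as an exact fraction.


μ = E[X] = 21/8, a = 6.
Markov: P[X ≥ 6] ≤ μ/a = (21/8)/6 = 7/16.
Numerically: ≈ 0.43750.
(Since a = 6 > μ = 2.62500, the bound 7/16 is < 1 and informative.)

P[X ≥ 6] ≤ 7/16 ≈ 0.43750.


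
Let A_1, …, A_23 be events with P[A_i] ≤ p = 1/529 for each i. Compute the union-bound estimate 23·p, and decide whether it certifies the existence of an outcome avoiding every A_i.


Union bound: P[∪_{i=1}^{23} A_i] ≤ Σ_i P[A_i] ≤ 23·p = 23·(1/529) = 1/23.
Numerically: 1/23 ≈ 0.0435.
Is 1/23 < 1? YES.
Since P[∪ A_i] ≤ 1/23 < 1, the complement has P[∩ A_i^c] ≥ 1 − 1/23 = 22/23 > 0, so some outcome avoids every A_i.

23·p = 1/23 ≈ 0.0435; existence CERTIFIED by the union bound.


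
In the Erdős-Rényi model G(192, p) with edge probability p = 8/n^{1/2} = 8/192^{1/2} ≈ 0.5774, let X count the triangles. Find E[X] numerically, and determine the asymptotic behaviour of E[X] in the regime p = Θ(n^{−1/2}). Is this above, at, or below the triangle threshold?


Number of potential triangles: C(192, 3) = 1161280.
Each occurs with probability p³ ≈ (0.5774)³ ≈ 1.924501e-01.
By linearity: E[X] = C(192, 3)·p³ ≈ 1161280 · 1.924501e-01 ≈ 223488.4402.
Since α = 1/2 < 1, p = c/n^{1/2} ≫ 1/n is above the triangle threshold p ~ 1/n. Asymptotically E[X] ~ (c³/6)·n^{3(1−α)} = (8³/6)·n^{1.5} → ∞; triangles are abundant w.h.p.

E[X] ≈ 223488.4402; in regime p = Θ(1/n^{1/2}) E[X] diverges (above the triangle threshold p ~ 1/n).


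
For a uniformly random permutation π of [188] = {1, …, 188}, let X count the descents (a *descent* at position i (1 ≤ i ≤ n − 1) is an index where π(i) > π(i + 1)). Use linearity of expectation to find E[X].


Write X = Σ X_I over i = 1, …, 187, with X_I the indicator of one descent.
There are 187 indicators.
For each fixed i, the pair (π(i), π(i+1)) is a uniformly random ordered pair of distinct values from {1, …, 188}; by symmetry P[π(i) > π(i+1)] = 1/2.
By linearity: E[X] = 187 · (1/2) = (188 − 1) · (1/2) = 187/2 ≈ 93.5000.

E[X] = 187/2 = 93.5000.


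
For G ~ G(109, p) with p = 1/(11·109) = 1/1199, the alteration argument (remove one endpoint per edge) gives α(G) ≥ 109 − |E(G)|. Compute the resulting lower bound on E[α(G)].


E[|E(G)|] = C(109, 2)·p = 5886 · (1/1199) = 54/11.
E[α(G)] ≥ n − E[|E(G)|] = 109 − 54/11 = 1145/11.
Numerically: ≈ 104.0909.
(This is only a lower bound; the true E[α(G)] may be larger.)

E[α(G)] ≥ 1145/11 ≈ 104.0909.


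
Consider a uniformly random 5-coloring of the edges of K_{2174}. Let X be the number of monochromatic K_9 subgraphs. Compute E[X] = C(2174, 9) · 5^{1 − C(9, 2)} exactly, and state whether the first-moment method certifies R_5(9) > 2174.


E[X] = C(2174, 9) · 5^{1 − 36} = 2940165687188920530702934 · 5^{−35} = 2940165687188920530702934/2910383045673370361328125.
As a reduced fraction: E[X] = 2940165687188920530702934/2910383045673370361328125 ≈ 1.0102332.
Is E[X] < 1? NO.
Since E[X] ≥ 1, the first-moment bound is inconclusive at n = 2174; it does NOT by itself certify R_5(9) > 2174.

E[X] = 2940165687188920530702934/2910383045673370361328125 ≈ 1.0102332; E[X] ≥ 1; first-moment method inconclusive here.
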